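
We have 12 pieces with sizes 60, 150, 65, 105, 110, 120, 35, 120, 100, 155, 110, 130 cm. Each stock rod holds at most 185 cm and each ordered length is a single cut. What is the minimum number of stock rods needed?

Total = 155 + 150 + 130 + 120 + 120 + 110 + 110 + 105 + 100 + 65 + 60 + 35 = 1260 cm.
Lower bound: ⌈1260/185⌉ = 7 stock rods.
Also, 9 pieces each exceed 185/2 cm, and no two of those can share a stock rod, so at least 9 stock rods are needed.
A packing using 9 stock rods:
  stock rod 1: 155 = 155
  stock rod 2: 150 + 35 = 185
  stock rod 3: 130 = 130
  stock rod 4: 120 + 65 = 185
  stock rod 5: 120 + 60 = 180
  stock rod 6: 110 = 110
  stock rod 7: 110 = 110
  stock rod 8: 105 = 105
  stock rod 9: 100 = 100
This matches the lower bound, so 9 is optimal.

9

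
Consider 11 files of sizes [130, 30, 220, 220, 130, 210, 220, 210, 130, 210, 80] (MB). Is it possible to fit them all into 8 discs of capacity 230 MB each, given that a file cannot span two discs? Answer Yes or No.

Total = 1790 MB; ⌈1790/230⌉ = 8.
9 files each exceed half the capacity and cannot share a disc, forcing at least 9 discs.
At least 9 discs are required, but only 8 are allowed.

No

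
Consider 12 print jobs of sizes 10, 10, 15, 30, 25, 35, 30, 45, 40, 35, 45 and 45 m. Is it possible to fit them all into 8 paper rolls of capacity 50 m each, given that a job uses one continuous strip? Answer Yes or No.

Total = 365 m; ⌈365/50⌉ = 8.
The bound of 8 does not rule out 8, but exhaustive search shows no assignment into 8 paper rolls of capacity 50 m exists — the minimum is 9.

No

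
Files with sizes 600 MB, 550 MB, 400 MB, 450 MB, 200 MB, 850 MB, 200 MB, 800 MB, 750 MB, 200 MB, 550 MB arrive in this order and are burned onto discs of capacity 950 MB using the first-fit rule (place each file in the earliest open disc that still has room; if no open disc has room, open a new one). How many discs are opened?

7

  600 → disc 1 (new)  [load 600/950]
  550 → disc 2 (new)  [load 550/950]
  400 → disc 2  [load 950/950]
  450 → disc 3 (new)  [load 450/950]
  200 → disc 1  [load 800/950]
  850 → disc 4 (new)  [load 850/950]
  200 → disc 3  [load 650/950]
  800 → disc 5 (new)  [load 800/950]
  750 → disc 6 (new)  [load 750/950]
  200 → disc 3  [load 850/950]
  550 → disc 7 (new)  [load 550/950]
7 discs opened.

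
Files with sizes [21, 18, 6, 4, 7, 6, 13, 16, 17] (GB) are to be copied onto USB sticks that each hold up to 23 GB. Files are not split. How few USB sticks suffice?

5

Total = 21 + 18 + 17 + 16 + 13 + 7 + 6 + 6 + 4 = 108 GB.
Lower bound: ⌈108/23⌉ = 5 USB sticks.
A packing using 5 USB sticks:
  USB stick 1: 21 = 21
  USB stick 2: 18 + 4 = 22
  USB stick 3: 17 + 6 = 23
  USB stick 4: 16 + 7 = 23
  USB stick 5: 13 + 6 = 19
This matches the lower bound, so 5 is optimal.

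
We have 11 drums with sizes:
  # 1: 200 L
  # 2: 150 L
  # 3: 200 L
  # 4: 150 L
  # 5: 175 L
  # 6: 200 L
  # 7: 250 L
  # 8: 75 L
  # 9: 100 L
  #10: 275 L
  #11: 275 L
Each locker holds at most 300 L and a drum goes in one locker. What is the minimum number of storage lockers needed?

8

Total = 275 + 275 + 250 + 200 + 200 + 200 + 175 + 150 + 150 + 100 + 75 = 2050 L.
Lower bound: ⌈2050/300⌉ = 7 storage lockers.
A packing using 8 storage lockers:
  locker 1: 275 = 275
  locker 2: 275 = 275
  locker 3: 250 = 250
  locker 4: 200 + 100 = 300
  locker 5: 200 + 75 = 275
  locker 6: 200 = 200
  locker 7: 175 = 175
  locker 8: 150 + 150 = 300
No arrangement into 7 storage lockers stays within capacity, so 8 is optimal.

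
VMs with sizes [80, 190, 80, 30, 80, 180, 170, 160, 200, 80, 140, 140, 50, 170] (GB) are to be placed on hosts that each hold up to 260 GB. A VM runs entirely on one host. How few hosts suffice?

8

Total = 200 + 190 + 180 + 170 + 170 + 160 + 140 + 140 + 80 + 80 + 80 + 80 + 50 + 30 = 1750 GB.
Lower bound: ⌈1750/260⌉ = 7 hosts.
Also, 8 VMs each exceed 130 GB, and no two of those can share a host, so at least 8 hosts are needed.
A packing using 8 hosts:
  host 1: 200 + 50 = 250
  host 2: 190 + 30 = 220
  host 3: 180 + 80 = 260
  host 4: 170 + 80 = 250
  host 5: 170 + 80 = 250
  host 6: 160 + 80 = 240
  host 7: 140 = 140
  host 8: 140 = 140
This matches the lower bound, so 8 is optimal.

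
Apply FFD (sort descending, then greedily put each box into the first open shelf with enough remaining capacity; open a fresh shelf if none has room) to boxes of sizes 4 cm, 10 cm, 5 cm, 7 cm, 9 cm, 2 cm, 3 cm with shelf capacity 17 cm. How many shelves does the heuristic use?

Sorted descending: 10, 9, 7, 5, 4, 3, 2.
  10 → shelf 1 (new)  [load 10/17]
  9 → shelf 2 (new)  [load 9/17]
  7 → shelf 1  [load 17/17]
  5 → shelf 2  [load 14/17]
  4 → shelf 3 (new)  [load 4/17]
  3 → shelf 2  [load 17/17]
  2 → shelf 3  [load 6/17]
3 shelves opened.

3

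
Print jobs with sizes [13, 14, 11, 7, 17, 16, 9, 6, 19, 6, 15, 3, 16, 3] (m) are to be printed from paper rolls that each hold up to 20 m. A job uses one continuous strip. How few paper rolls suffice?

9

Total = 19 + 17 + 16 + 16 + 15 + 14 + 13 + 11 + 9 + 7 + 6 + 6 + 3 + 3 = 155 m.
Lower bound: ⌈155/20⌉ = 8 paper rolls.
A packing using 9 paper rolls:
  roll 1: 19 = 19
  roll 2: 17 + 3 = 20
  roll 3: 16 + 3 = 19
  roll 4: 16 = 16
  roll 5: 15 = 15
  roll 6: 14 + 6 = 20
  roll 7: 13 + 7 = 20
  roll 8: 11 + 9 = 20
  roll 9: 6 = 6
No arrangement into 8 paper rolls stays within capacity, so 9 is optimal.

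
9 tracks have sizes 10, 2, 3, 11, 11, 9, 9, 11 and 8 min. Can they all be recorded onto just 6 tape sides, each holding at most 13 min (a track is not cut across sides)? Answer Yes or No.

Total = 74 min; ⌈74/13⌉ = 6.
7 tracks each exceed half the capacity and cannot share a side, forcing at least 7 tape sides.
At least 7 tape sides are required, but only 6 are allowed.

No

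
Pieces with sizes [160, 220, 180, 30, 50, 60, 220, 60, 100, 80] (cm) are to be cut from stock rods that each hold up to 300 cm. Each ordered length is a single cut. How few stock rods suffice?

Total = 220 + 220 + 180 + 160 + 100 + 80 + 60 + 60 + 50 + 30 = 1160 cm.
Lower bound: ⌈1160/300⌉ = 4 stock rods.
A packing using 4 stock rods:
  stock rod 1: 220 + 80 = 300
  stock rod 2: 220 + 60 = 280
  stock rod 3: 180 + 100 = 280
  stock rod 4: 160 + 60 + 50 + 30 = 300
This matches the lower bound, so 4 is optimal.

4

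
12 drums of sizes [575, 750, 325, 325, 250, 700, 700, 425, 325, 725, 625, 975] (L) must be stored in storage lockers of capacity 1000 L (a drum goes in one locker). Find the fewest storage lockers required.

Total = 975 + 750 + 725 + 700 + 700 + 625 + 575 + 425 + 325 + 325 + 325 + 250 = 6700 L.
Lower bound: ⌈6700/1000⌉ = 7 storage lockers.
A packing using 8 storage lockers:
  locker 1: 975 = 975
  locker 2: 750 + 250 = 1000
  locker 3: 725 = 725
  locker 4: 700 = 700
  locker 5: 700 = 700
  locker 6: 625 + 325 = 950
  locker 7: 575 + 425 = 1000
  locker 8: 325 + 325 = 650
No arrangement into 7 storage lockers stays within capacity, so 8 is optimal.

8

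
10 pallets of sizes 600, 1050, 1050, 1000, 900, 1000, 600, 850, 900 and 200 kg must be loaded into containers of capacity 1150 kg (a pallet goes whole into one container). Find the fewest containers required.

Total = 1050 + 1050 + 1000 + 1000 + 900 + 900 + 850 + 600 + 600 + 200 = 8150 kg.
Lower bound: ⌈8150/1150⌉ = 8 containers.
Also, 9 pallets each exceed 575 kg, and no two of those can share a container, so at least 9 containers are needed.
A packing using 9 containers:
  container 1: 1050 = 1050
  container 2: 1050 = 1050
  container 3: 1000 = 1000
  container 4: 1000 = 1000
  container 5: 900 + 200 = 1100
  container 6: 900 = 900
  container 7: 850 = 850
  container 8: 600 = 600
  container 9: 600 = 600
This matches the lower bound, so 9 is optimal.

9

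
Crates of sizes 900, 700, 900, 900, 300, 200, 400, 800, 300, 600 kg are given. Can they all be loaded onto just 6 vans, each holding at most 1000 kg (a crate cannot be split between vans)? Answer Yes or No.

Total = 6000 kg; ⌈6000/1000⌉ = 6.
The bound of 6 does not rule out 6, but exhaustive search shows no assignment into 6 vans of capacity 1000 kg exists — the minimum is 7.

No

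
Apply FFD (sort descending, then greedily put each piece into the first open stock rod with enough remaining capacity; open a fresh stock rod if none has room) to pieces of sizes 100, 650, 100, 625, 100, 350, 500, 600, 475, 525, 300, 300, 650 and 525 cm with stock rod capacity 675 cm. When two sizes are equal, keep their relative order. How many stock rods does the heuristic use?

Sorted descending: 650, 650, 625, 600, 525, 525, 500, 475, 350, 300, 300, 100, 100, 100.
  650 → stock rod 1 (new)  [load 650/675]
  650 → stock rod 2 (new)  [load 650/675]
  625 → stock rod 3 (new)  [load 625/675]
  600 → stock rod 4 (new)  [load 600/675]
  525 → stock rod 5 (new)  [load 525/675]
  525 → stock rod 6 (new)  [load 525/675]
  500 → stock rod 7 (new)  [load 500/675]
  475 → stock rod 8 (new)  [load 475/675]
  350 → stock rod 9 (new)  [load 350/675]
  300 → stock rod 9  [load 650/675]
  300 → stock rod 10 (new)  [load 300/675]
  100 → stock rod 5  [load 625/675]
  100 → stock rod 6  [load 625/675]
  100 → stock rod 7  [load 600/675]
10 stock rods opened.

10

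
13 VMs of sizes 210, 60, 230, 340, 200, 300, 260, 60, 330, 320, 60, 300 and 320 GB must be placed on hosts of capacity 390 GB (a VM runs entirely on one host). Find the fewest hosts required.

10

Total = 340 + 330 + 320 + 320 + 300 + 300 + 260 + 230 + 210 + 200 + 60 + 60 + 60 = 2990 GB.
Lower bound: ⌈2990/390⌉ = 8 hosts.
Also, 10 VMs each exceed 195 GB, and no two of those can share a host, so at least 10 hosts are needed.
A packing using 10 hosts:
  host 1: 340 = 340
  host 2: 330 + 60 = 390
  host 3: 320 + 60 = 380
  host 4: 320 + 60 = 380
  host 5: 300 = 300
  host 6: 300 = 300
  host 7: 260 = 260
  host 8: 230 = 230
  host 9: 210 = 210
  host 10: 200 = 200
This matches the lower bound, so 10 is optimal.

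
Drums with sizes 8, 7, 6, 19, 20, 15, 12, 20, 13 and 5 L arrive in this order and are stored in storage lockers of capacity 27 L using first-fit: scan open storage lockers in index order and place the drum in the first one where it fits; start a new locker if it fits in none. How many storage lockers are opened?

  8 → locker 1 (new)  [load 8/27]
  7 → locker 1  [load 15/27]
  6 → locker 1  [load 21/27]
  19 → locker 2 (new)  [load 19/27]
  20 → locker 3 (new)  [load 20/27]
  15 → locker 4 (new)  [load 15/27]
  12 → locker 4  [load 27/27]
  20 → locker 5 (new)  [load 20/27]
  13 → locker 6 (new)  [load 13/27]
  5 → locker 1  [load 26/27]
6 storage lockers opened.

6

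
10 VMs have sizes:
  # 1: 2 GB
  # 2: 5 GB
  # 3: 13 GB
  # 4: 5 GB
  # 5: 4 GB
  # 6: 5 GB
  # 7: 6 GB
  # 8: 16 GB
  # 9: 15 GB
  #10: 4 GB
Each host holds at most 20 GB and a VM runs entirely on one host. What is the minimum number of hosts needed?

4

Total = 16 + 15 + 13 + 6 + 5 + 5 + 5 + 4 + 4 + 2 = 75 GB.
Lower bound: ⌈75/20⌉ = 4 hosts.
A packing using 4 hosts:
  host 1: 16 + 4 = 20
  host 2: 15 + 5 = 20
  host 3: 13 + 6 = 19
  host 4: 5 + 5 + 4 + 2 = 16
This matches the lower bound, so 4 is optimal.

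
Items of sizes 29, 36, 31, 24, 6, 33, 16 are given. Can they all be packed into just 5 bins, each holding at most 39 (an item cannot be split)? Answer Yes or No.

No

Total = 175; ⌈175/39⌉ = 5.
The bound of 5 does not rule out 5, but exhaustive search shows no assignment into 5 bins of capacity 39 exists — the minimum is 6.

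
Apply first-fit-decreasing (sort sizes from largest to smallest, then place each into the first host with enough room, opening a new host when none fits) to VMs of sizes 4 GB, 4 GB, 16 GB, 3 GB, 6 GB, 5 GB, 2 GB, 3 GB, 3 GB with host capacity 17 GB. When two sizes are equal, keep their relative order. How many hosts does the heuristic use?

Sorted descending: 16, 6, 5, 4, 4, 3, 3, 3, 2.
  16 → host 1 (new)  [load 16/17]
  6 → host 2 (new)  [load 6/17]
  5 → host 2  [load 11/17]
  4 → host 2  [load 15/17]
  4 → host 3 (new)  [load 4/17]
  3 → host 3  [load 7/17]
  3 → host 3  [load 10/17]
  3 → host 3  [load 13/17]
  2 → host 2  [load 17/17]
3 hosts opened.

3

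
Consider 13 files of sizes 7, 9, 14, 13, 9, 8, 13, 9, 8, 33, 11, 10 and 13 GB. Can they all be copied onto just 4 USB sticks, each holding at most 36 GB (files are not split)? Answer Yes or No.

Total = 157 GB; ⌈157/36⌉ = 5.
At least 5 USB sticks are required, but only 4 are allowed.

No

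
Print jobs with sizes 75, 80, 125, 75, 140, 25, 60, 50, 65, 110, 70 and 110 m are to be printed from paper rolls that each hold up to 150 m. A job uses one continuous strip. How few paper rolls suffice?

8

Total = 140 + 125 + 110 + 110 + 80 + 75 + 75 + 70 + 65 + 60 + 50 + 25 = 985 m.
Lower bound: ⌈985/150⌉ = 7 paper rolls.
A packing using 8 paper rolls:
  roll 1: 140 = 140
  roll 2: 125 + 25 = 150
  roll 3: 110 = 110
  roll 4: 110 = 110
  roll 5: 80 + 70 = 150
  roll 6: 75 + 75 = 150
  roll 7: 65 + 60 = 125
  roll 8: 50 = 50
No arrangement into 7 paper rolls stays within capacity, so 8 is optimal.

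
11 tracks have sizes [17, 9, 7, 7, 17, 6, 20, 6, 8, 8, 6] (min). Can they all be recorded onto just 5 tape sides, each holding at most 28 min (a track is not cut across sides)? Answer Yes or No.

Yes

A valid assignment using 5 tape sides:
  side 1: 20 + 8 = 28
  side 2: 17 + 9 = 26
  side 3: 17 + 8 = 25
  side 4: 7 + 7 + 6 + 6 = 26
  side 5: 6 = 6
Every load is within 28 min, so 5 tape sides suffice.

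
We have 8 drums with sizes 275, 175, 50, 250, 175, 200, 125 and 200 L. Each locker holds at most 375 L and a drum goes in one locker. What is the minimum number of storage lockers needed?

Total = 275 + 250 + 200 + 200 + 175 + 175 + 125 + 50 = 1450 L.
Lower bound: ⌈1450/375⌉ = 4 storage lockers.
A packing using 4 storage lockers:
  locker 1: 275 + 50 = 325
  locker 2: 250 + 125 = 375
  locker 3: 200 + 175 = 375
  locker 4: 200 + 175 = 375
This matches the lower bound, so 4 is optimal.

4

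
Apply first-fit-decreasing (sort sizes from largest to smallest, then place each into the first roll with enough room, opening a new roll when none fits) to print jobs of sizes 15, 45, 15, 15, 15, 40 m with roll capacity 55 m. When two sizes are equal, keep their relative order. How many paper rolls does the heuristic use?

Sorted descending: 45, 40, 15, 15, 15, 15.
  45 → roll 1 (new)  [load 45/55]
  40 → roll 2 (new)  [load 40/55]
  15 → roll 2  [load 55/55]
  15 → roll 3 (new)  [load 15/55]
  15 → roll 3  [load 30/55]
  15 → roll 3  [load 45/55]
3 paper rolls opened.

3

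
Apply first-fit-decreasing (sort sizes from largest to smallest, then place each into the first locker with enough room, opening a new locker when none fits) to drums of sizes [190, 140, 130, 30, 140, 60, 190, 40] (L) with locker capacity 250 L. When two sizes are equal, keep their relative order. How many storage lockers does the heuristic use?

Sorted descending: 190, 190, 140, 140, 130, 60, 40, 30.
  190 → locker 1 (new)  [load 190/250]
  190 → locker 2 (new)  [load 190/250]
  140 → locker 3 (new)  [load 140/250]
  140 → locker 4 (new)  [load 140/250]
  130 → locker 5 (new)  [load 130/250]
  60 → locker 1  [load 250/250]
  40 → locker 2  [load 230/250]
  30 → locker 3  [load 170/250]
5 storage lockers opened.

5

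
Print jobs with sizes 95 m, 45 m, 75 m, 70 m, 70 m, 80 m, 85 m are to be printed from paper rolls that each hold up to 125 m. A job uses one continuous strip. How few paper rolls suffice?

6

Total = 95 + 85 + 80 + 75 + 70 + 70 + 45 = 520 m.
Lower bound: ⌈520/125⌉ = 5 paper rolls.
Also, 6 print jobs each exceed 125/2 m, and no two of those can share a roll, so at least 6 paper rolls are needed.
A packing using 6 paper rolls:
  roll 1: 95 = 95
  roll 2: 85 = 85
  roll 3: 80 + 45 = 125
  roll 4: 75 = 75
  roll 5: 70 = 70
  roll 6: 70 = 70
This matches the lower bound, so 6 is optimal.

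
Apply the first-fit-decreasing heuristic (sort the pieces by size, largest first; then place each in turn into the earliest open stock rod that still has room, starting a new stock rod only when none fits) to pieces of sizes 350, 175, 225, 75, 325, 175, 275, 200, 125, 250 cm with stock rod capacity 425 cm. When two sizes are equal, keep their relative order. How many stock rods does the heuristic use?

Sorted descending: 350, 325, 275, 250, 225, 200, 175, 175, 125, 75.
  350 → stock rod 1 (new)  [load 350/425]
  325 → stock rod 2 (new)  [load 325/425]
  275 → stock rod 3 (new)  [load 275/425]
  250 → stock rod 4 (new)  [load 250/425]
  225 → stock rod 5 (new)  [load 225/425]
  200 → stock rod 5  [load 425/425]
  175 → stock rod 4  [load 425/425]
  175 → stock rod 6 (new)  [load 175/425]
  125 → stock rod 3  [load 400/425]
  75 → stock rod 1  [load 425/425]
6 stock rods opened.

6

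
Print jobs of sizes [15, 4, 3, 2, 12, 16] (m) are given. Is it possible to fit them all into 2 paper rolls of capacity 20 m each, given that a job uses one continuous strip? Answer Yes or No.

Total = 52 m; ⌈52/20⌉ = 3.
At least 3 paper rolls are required, but only 2 are allowed.

No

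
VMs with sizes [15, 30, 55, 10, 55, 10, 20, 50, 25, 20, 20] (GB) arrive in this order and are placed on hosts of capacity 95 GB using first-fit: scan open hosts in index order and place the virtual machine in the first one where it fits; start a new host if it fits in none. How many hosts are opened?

4

  15 → host 1 (new)  [load 15/95]
  30 → host 1  [load 45/95]
  55 → host 2 (new)  [load 55/95]
  10 → host 1  [load 55/95]
  55 → host 3 (new)  [load 55/95]
  10 → host 1  [load 65/95]
  20 → host 1  [load 85/95]
  50 → host 4 (new)  [load 50/95]
  25 → host 2  [load 80/95]
  20 → host 3  [load 75/95]
  20 → host 3  [load 95/95]
4 hosts opened.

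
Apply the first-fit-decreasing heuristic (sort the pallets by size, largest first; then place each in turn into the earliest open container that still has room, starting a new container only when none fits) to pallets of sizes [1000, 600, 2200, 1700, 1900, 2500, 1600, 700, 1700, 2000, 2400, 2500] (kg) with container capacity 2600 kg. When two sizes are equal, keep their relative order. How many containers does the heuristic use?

Sorted descending: 2500, 2500, 2400, 2200, 2000, 1900, 1700, 1700, 1600, 1000, 700, 600.
  2500 → container 1 (new)  [load 2500/2600]
  2500 → container 2 (new)  [load 2500/2600]
  2400 → container 3 (new)  [load 2400/2600]
  2200 → container 4 (new)  [load 2200/2600]
  2000 → container 5 (new)  [load 2000/2600]
  1900 → container 6 (new)  [load 1900/2600]
  1700 → container 7 (new)  [load 1700/2600]
  1700 → container 8 (new)  [load 1700/2600]
  1600 → container 9 (new)  [load 1600/2600]
  1000 → container 9  [load 2600/2600]
  700 → container 6  [load 2600/2600]
  600 → container 5  [load 2600/2600]
9 containers opened.

9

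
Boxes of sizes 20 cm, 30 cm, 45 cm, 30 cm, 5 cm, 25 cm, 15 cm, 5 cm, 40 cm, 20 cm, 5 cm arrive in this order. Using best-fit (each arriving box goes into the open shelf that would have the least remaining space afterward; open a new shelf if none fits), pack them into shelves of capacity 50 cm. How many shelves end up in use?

  20 → shelf 1 (new)  [load 20/50]
  30 → shelf 1  [load 50/50]
  45 → shelf 2 (new)  [load 45/50]
  30 → shelf 3 (new)  [load 30/50]
  5 → shelf 2  [load 50/50]
  25 → shelf 4 (new)  [load 25/50]
  15 → shelf 3  [load 45/50]
  5 → shelf 3  [load 50/50]
  40 → shelf 5 (new)  [load 40/50]
  20 → shelf 4  [load 45/50]
  5 → shelf 4  [load 50/50]
5 shelves opened.

5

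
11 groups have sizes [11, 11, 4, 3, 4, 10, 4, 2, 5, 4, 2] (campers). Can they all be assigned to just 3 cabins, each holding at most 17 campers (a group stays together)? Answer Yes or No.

Total = 60 campers; ⌈60/17⌉ = 4.
At least 4 cabins are required, but only 3 are allowed.

No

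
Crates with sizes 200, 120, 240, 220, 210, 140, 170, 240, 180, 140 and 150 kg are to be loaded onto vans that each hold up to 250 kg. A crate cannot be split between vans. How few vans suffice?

11

Total = 240 + 240 + 220 + 210 + 200 + 180 + 170 + 150 + 140 + 140 + 120 = 2010 kg.
Lower bound: ⌈2010/250⌉ = 9 vans.
Also, 10 crates each exceed 125 kg, and no two of those can share a van, so at least 10 vans are needed.
A packing using 11 vans:
  van 1: 240 = 240
  van 2: 240 = 240
  van 3: 220 = 220
  van 4: 210 = 210
  van 5: 200 = 200
  van 6: 180 = 180
  van 7: 170 = 170
  van 8: 150 = 150
  van 9: 140 = 140
  van 10: 140 = 140
  van 11: 120 = 120
No arrangement into 10 vans stays within capacity, so 11 is optimal.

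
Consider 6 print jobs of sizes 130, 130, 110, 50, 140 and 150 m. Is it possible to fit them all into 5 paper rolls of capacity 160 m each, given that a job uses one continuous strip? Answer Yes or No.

Yes

A valid assignment using 5 paper rolls:
  roll 1: 150 = 150
  roll 2: 140 = 140
  roll 3: 130 = 130
  roll 4: 130 = 130
  roll 5: 110 + 50 = 160
Every load is within 160 m, so 5 paper rolls suffice.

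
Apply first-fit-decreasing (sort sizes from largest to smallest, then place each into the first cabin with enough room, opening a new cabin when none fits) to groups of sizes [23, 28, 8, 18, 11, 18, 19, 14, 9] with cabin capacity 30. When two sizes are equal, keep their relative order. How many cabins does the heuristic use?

Sorted descending: 28, 23, 19, 18, 18, 14, 11, 9, 8.
  28 → cabin 1 (new)  [load 28/30]
  23 → cabin 2 (new)  [load 23/30]
  19 → cabin 3 (new)  [load 19/30]
  18 → cabin 4 (new)  [load 18/30]
  18 → cabin 5 (new)  [load 18/30]
  14 → cabin 6 (new)  [load 14/30]
  11 → cabin 3  [load 30/30]
  9 → cabin 4  [load 27/30]
  8 → cabin 5  [load 26/30]
6 cabins opened.

6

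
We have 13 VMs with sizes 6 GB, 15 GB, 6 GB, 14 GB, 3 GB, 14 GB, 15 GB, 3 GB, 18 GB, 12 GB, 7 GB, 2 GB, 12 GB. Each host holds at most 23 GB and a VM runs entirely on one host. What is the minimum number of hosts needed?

Total = 18 + 15 + 15 + 14 + 14 + 12 + 12 + 7 + 6 + 6 + 3 + 3 + 2 = 127 GB.
Lower bound: ⌈127/23⌉ = 6 hosts.
Also, 7 VMs each exceed 23/2 GB, and no two of those can share a host, so at least 7 hosts are needed.
A packing using 7 hosts:
  host 1: 18 + 3 + 2 = 23
  host 2: 15 + 7 = 22
  host 3: 15 + 6 = 21
  host 4: 14 + 6 + 3 = 23
  host 5: 14 = 14
  host 6: 12 = 12
  host 7: 12 = 12
This matches the lower bound, so 7 is optimal.

7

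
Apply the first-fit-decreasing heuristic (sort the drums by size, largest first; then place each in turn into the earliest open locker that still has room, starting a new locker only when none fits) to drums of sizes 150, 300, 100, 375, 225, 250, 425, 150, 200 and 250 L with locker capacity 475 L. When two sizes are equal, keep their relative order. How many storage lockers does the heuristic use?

6

Sorted descending: 425, 375, 300, 250, 250, 225, 200, 150, 150, 100.
  425 → locker 1 (new)  [load 425/475]
  375 → locker 2 (new)  [load 375/475]
  300 → locker 3 (new)  [load 300/475]
  250 → locker 4 (new)  [load 250/475]
  250 → locker 5 (new)  [load 250/475]
  225 → locker 4  [load 475/475]
  200 → locker 5  [load 450/475]
  150 → locker 3  [load 450/475]
  150 → locker 6 (new)  [load 150/475]
  100 → locker 2  [load 475/475]
6 storage lockers opened.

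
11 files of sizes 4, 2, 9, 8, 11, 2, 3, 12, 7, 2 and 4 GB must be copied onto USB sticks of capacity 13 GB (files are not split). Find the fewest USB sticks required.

5

Total = 12 + 11 + 9 + 8 + 7 + 4 + 4 + 3 + 2 + 2 + 2 = 64 GB.
Lower bound: ⌈64/13⌉ = 5 USB sticks.
A packing using 5 USB sticks:
  USB stick 1: 12 = 12
  USB stick 2: 11 + 2 = 13
  USB stick 3: 9 + 4 = 13
  USB stick 4: 8 + 3 + 2 = 13
  USB stick 5: 7 + 4 + 2 = 13
This matches the lower bound, so 5 is optimal.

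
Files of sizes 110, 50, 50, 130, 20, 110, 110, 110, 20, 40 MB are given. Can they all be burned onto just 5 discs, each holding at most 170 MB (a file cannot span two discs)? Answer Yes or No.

A valid assignment using 5 discs:
  disc 1: 130 + 40 = 170
  disc 2: 110 + 50 = 160
  disc 3: 110 + 50 = 160
  disc 4: 110 + 20 + 20 = 150
  disc 5: 110 = 110
Every load is within 170 MB, so 5 discs suffice.

Yes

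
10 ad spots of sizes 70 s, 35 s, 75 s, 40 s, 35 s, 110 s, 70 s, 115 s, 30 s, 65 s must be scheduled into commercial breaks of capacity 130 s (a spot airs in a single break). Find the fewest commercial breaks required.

Total = 115 + 110 + 75 + 70 + 70 + 65 + 40 + 35 + 35 + 30 = 645 s.
Lower bound: ⌈645/130⌉ = 5 commercial breaks.
A packing using 6 commercial breaks:
  break 1: 115 = 115
  break 2: 110 = 110
  break 3: 75 + 40 = 115
  break 4: 70 + 35 = 105
  break 5: 70 + 35 = 105
  break 6: 65 + 30 = 95
No arrangement into 5 commercial breaks stays within capacity, so 6 is optimal.

6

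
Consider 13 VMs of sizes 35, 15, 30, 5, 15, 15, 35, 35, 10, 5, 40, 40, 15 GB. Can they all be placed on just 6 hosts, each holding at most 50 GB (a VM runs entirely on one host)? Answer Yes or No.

Yes

A valid assignment using 6 hosts:
  host 1: 40 + 10 = 50
  host 2: 40 + 5 + 5 = 50
  host 3: 35 + 15 = 50
  host 4: 35 + 15 = 50
  host 5: 35 + 15 = 50
  host 6: 30 + 15 = 45
Every load is within 50 GB, so 6 hosts suffice.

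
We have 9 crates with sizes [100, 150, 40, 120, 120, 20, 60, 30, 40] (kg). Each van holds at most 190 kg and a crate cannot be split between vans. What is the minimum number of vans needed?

Total = 150 + 120 + 120 + 100 + 60 + 40 + 40 + 30 + 20 = 680 kg.
Lower bound: ⌈680/190⌉ = 4 vans.
A packing using 4 vans:
  van 1: 150 + 40 = 190
  van 2: 120 + 60 = 180
  van 3: 120 + 40 + 30 = 190
  van 4: 100 + 20 = 120
This matches the lower bound, so 4 is optimal.

4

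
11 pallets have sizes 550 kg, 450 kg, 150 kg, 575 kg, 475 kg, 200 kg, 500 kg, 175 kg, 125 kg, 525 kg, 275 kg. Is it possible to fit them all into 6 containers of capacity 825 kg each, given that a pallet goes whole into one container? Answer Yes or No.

Yes

A valid assignment using 6 containers:
  container 1: 575 + 200 = 775
  container 2: 550 + 275 = 825
  container 3: 525 + 175 + 125 = 825
  container 4: 500 + 150 = 650
  container 5: 475 = 475
  container 6: 450 = 450
Every load is within 825 kg, so 6 containers suffice.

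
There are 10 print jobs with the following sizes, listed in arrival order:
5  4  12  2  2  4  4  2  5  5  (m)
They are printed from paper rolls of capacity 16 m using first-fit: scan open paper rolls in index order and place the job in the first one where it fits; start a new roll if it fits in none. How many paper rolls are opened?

3

  5 → roll 1 (new)  [load 5/16]
  4 → roll 1  [load 9/16]
  12 → roll 2 (new)  [load 12/16]
  2 → roll 1  [load 11/16]
  2 → roll 1  [load 13/16]
  4 → roll 2  [load 16/16]
  4 → roll 3 (new)  [load 4/16]
  2 → roll 1  [load 15/16]
  5 → roll 3  [load 9/16]
  5 → roll 3  [load 14/16]
3 paper rolls opened.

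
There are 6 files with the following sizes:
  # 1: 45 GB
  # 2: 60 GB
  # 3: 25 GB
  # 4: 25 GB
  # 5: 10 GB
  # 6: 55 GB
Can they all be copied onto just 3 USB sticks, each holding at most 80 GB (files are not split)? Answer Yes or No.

A valid assignment using 3 USB sticks:
  USB stick 1: 60 + 10 = 70
  USB stick 2: 55 + 25 = 80
  USB stick 3: 45 + 25 = 70
Every load is within 80 GB, so 3 USB sticks suffice.

Yes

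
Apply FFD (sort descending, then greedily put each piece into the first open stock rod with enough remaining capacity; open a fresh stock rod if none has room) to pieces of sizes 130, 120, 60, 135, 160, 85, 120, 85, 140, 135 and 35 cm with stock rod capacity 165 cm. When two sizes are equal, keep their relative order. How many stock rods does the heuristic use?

Sorted descending: 160, 140, 135, 135, 130, 120, 120, 85, 85, 60, 35.
  160 → stock rod 1 (new)  [load 160/165]
  140 → stock rod 2 (new)  [load 140/165]
  135 → stock rod 3 (new)  [load 135/165]
  135 → stock rod 4 (new)  [load 135/165]
  130 → stock rod 5 (new)  [load 130/165]
  120 → stock rod 6 (new)  [load 120/165]
  120 → stock rod 7 (new)  [load 120/165]
  85 → stock rod 8 (new)  [load 85/165]
  85 → stock rod 9 (new)  [load 85/165]
  60 → stock rod 8  [load 145/165]
  35 → stock rod 5  [load 165/165]
9 stock rods opened.

9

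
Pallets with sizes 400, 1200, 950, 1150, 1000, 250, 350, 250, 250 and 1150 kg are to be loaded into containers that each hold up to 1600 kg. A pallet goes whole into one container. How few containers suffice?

5

Total = 1200 + 1150 + 1150 + 1000 + 950 + 400 + 350 + 250 + 250 + 250 = 6950 kg.
Lower bound: ⌈6950/1600⌉ = 5 containers.
A packing using 5 containers:
  container 1: 1200 + 400 = 1600
  container 2: 1150 + 350 = 1500
  container 3: 1150 + 250 = 1400
  container 4: 1000 + 250 + 250 = 1500
  container 5: 950 = 950
This matches the lower bound, so 5 is optimal.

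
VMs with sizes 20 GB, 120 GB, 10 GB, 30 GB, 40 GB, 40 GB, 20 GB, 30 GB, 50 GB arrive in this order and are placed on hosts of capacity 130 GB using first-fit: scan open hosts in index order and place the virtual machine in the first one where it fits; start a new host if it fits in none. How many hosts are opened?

3

  20 → host 1 (new)  [load 20/130]
  120 → host 2 (new)  [load 120/130]
  10 → host 1  [load 30/130]
  30 → host 1  [load 60/130]
  40 → host 1  [load 100/130]
  40 → host 3 (new)  [load 40/130]
  20 → host 1  [load 120/130]
  30 → host 3  [load 70/130]
  50 → host 3  [load 120/130]
3 hosts opened.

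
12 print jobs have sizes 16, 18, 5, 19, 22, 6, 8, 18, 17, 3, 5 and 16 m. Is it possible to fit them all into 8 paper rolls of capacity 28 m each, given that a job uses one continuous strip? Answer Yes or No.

Yes

A valid assignment using 7 paper rolls:
  roll 1: 22 + 6 = 28
  roll 2: 19 + 8 = 27
  roll 3: 18 + 5 + 5 = 28
  roll 4: 18 + 3 = 21
  roll 5: 17 = 17
  roll 6: 16 = 16
  roll 7: 16 = 16
That uses only 7 ≤ 8, so 8 paper rolls are enough.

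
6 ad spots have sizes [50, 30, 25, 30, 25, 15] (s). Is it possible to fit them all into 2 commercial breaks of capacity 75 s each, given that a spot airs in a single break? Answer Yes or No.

Total = 175 s; ⌈175/75⌉ = 3.
At least 3 commercial breaks are required, but only 2 are allowed.

No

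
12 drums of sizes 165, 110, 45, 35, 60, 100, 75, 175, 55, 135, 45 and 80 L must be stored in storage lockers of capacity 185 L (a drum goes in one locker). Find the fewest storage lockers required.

7

Total = 175 + 165 + 135 + 110 + 100 + 80 + 75 + 60 + 55 + 45 + 45 + 35 = 1080 L.
Lower bound: ⌈1080/185⌉ = 6 storage lockers.
A packing using 7 storage lockers:
  locker 1: 175 = 175
  locker 2: 165 = 165
  locker 3: 135 + 45 = 180
  locker 4: 110 + 75 = 185
  locker 5: 100 + 80 = 180
  locker 6: 60 + 55 + 45 = 160
  locker 7: 35 = 35
No arrangement into 6 storage lockers stays within capacity, so 7 is optimal.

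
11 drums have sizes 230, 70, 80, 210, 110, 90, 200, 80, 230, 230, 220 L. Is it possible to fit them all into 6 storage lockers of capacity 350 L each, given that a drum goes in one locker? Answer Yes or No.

Yes

A valid assignment using 6 storage lockers:
  locker 1: 230 + 110 = 340
  locker 2: 230 + 90 = 320
  locker 3: 230 + 80 = 310
  locker 4: 220 + 80 = 300
  locker 5: 210 + 70 = 280
  locker 6: 200 = 200
Every load is within 350 L, so 6 storage lockers suffice.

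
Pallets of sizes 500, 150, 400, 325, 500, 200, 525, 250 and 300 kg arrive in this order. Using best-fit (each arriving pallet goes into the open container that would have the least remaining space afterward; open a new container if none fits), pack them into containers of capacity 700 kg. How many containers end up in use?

5

  500 → container 1 (new)  [load 500/700]
  150 → container 1  [load 650/700]
  400 → container 2 (new)  [load 400/700]
  325 → container 3 (new)  [load 325/700]
  500 → container 4 (new)  [load 500/700]
  200 → container 4  [load 700/700]
  525 → container 5 (new)  [load 525/700]
  250 → container 2  [load 650/700]
  300 → container 3  [load 625/700]
5 containers opened.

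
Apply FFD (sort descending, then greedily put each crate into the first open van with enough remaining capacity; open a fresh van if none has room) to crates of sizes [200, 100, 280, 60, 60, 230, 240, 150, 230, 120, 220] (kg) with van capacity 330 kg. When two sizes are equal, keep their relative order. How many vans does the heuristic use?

7

Sorted descending: 280, 240, 230, 230, 220, 200, 150, 120, 100, 60, 60.
  280 → van 1 (new)  [load 280/330]
  240 → van 2 (new)  [load 240/330]
  230 → van 3 (new)  [load 230/330]
  230 → van 4 (new)  [load 230/330]
  220 → van 5 (new)  [load 220/330]
  200 → van 6 (new)  [load 200/330]
  150 → van 7 (new)  [load 150/330]
  120 → van 6  [load 320/330]
  100 → van 3  [load 330/330]
  60 → van 2  [load 300/330]
  60 → van 4  [load 290/330]
7 vans opened.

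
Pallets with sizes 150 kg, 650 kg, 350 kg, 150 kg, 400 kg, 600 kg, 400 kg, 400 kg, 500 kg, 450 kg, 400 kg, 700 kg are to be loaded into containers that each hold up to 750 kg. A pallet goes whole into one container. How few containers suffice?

9

Total = 700 + 650 + 600 + 500 + 450 + 400 + 400 + 400 + 400 + 350 + 150 + 150 = 5150 kg.
Lower bound: ⌈5150/750⌉ = 7 containers.
Also, 9 pallets each exceed 375 kg, and no two of those can share a container, so at least 9 containers are needed.
A packing using 9 containers:
  container 1: 700 = 700
  container 2: 650 = 650
  container 3: 600 + 150 = 750
  container 4: 500 + 150 = 650
  container 5: 450 = 450
  container 6: 400 + 350 = 750
  container 7: 400 = 400
  container 8: 400 = 400
  container 9: 400 = 400
This matches the lower bound, so 9 is optimal.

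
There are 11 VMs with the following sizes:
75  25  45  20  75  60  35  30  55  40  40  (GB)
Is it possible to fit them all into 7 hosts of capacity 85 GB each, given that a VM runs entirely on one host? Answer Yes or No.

A valid assignment using 7 hosts:
  host 1: 75 = 75
  host 2: 75 = 75
  host 3: 60 + 25 = 85
  host 4: 55 + 30 = 85
  host 5: 45 + 40 = 85
  host 6: 40 + 35 = 75
  host 7: 20 = 20
Every load is within 85 GB, so 7 hosts suffice.

Yes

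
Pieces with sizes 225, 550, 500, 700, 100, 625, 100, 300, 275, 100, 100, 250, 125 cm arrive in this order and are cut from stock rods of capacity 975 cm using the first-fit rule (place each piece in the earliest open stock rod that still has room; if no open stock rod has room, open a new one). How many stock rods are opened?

5

  225 → stock rod 1 (new)  [load 225/975]
  550 → stock rod 1  [load 775/975]
  500 → stock rod 2 (new)  [load 500/975]
  700 → stock rod 3 (new)  [load 700/975]
  100 → stock rod 1  [load 875/975]
  625 → stock rod 4 (new)  [load 625/975]
  100 → stock rod 1  [load 975/975]
  300 → stock rod 2  [load 800/975]
  275 → stock rod 3  [load 975/975]
  100 → stock rod 2  [load 900/975]
  100 → stock rod 4  [load 725/975]
  250 → stock rod 4  [load 975/975]
  125 → stock rod 5 (new)  [load 125/975]
5 stock rods opened.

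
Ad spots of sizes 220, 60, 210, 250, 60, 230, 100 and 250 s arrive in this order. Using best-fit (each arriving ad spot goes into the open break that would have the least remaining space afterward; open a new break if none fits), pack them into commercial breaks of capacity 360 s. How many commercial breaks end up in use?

  220 → break 1 (new)  [load 220/360]
  60 → break 1  [load 280/360]
  210 → break 2 (new)  [load 210/360]
  250 → break 3 (new)  [load 250/360]
  60 → break 1  [load 340/360]
  230 → break 4 (new)  [load 230/360]
  100 → break 3  [load 350/360]
  250 → break 5 (new)  [load 250/360]
5 commercial breaks opened.

5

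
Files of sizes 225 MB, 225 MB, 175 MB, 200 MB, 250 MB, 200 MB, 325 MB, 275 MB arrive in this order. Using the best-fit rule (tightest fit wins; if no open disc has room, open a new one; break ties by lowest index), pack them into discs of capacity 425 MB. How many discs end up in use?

6

  225 → disc 1 (new)  [load 225/425]
  225 → disc 2 (new)  [load 225/425]
  175 → disc 1  [load 400/425]
  200 → disc 2  [load 425/425]
  250 → disc 3 (new)  [load 250/425]
  200 → disc 4 (new)  [load 200/425]
  325 → disc 5 (new)  [load 325/425]
  275 → disc 6 (new)  [load 275/425]
6 discs opened.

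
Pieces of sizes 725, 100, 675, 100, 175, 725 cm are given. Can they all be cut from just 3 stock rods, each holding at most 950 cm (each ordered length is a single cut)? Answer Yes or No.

A valid assignment using 3 stock rods:
  stock rod 1: 725 + 175 = 900
  stock rod 2: 725 + 100 + 100 = 925
  stock rod 3: 675 = 675
Every load is within 950 cm, so 3 stock rods suffice.

Yes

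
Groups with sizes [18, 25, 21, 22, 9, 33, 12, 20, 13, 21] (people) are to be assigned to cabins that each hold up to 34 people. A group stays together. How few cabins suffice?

7

Total = 33 + 25 + 22 + 21 + 21 + 20 + 18 + 13 + 12 + 9 = 194 people.
Lower bound: ⌈194/34⌉ = 6 cabins.
Also, 7 groups each exceed 17 people, and no two of those can share a cabin, so at least 7 cabins are needed.
A packing using 7 cabins:
  cabin 1: 33 = 33
  cabin 2: 25 + 9 = 34
  cabin 3: 22 + 12 = 34
  cabin 4: 21 + 13 = 34
  cabin 5: 21 = 21
  cabin 6: 20 = 20
  cabin 7: 18 = 18
This matches the lower bound, so 7 is optimal.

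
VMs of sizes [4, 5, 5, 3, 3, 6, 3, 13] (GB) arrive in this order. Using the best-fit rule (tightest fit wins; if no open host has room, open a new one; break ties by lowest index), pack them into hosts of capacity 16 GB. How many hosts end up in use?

  4 → host 1 (new)  [load 4/16]
  5 → host 1  [load 9/16]
  5 → host 1  [load 14/16]
  3 → host 2 (new)  [load 3/16]
  3 → host 2  [load 6/16]
  6 → host 2  [load 12/16]
  3 → host 2  [load 15/16]
  13 → host 3 (new)  [load 13/16]
3 hosts opened.

3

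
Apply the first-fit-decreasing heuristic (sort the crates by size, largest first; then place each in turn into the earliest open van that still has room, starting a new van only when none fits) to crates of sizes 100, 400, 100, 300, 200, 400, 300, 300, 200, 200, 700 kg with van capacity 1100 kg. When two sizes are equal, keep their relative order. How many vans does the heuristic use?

Sorted descending: 700, 400, 400, 300, 300, 300, 200, 200, 200, 100, 100.
  700 → van 1 (new)  [load 700/1100]
  400 → van 1  [load 1100/1100]
  400 → van 2 (new)  [load 400/1100]
  300 → van 2  [load 700/1100]
  300 → van 2  [load 1000/1100]
  300 → van 3 (new)  [load 300/1100]
  200 → van 3  [load 500/1100]
  200 → van 3  [load 700/1100]
  200 → van 3  [load 900/1100]
  100 → van 2  [load 1100/1100]
  100 → van 3  [load 1000/1100]
3 vans opened.

3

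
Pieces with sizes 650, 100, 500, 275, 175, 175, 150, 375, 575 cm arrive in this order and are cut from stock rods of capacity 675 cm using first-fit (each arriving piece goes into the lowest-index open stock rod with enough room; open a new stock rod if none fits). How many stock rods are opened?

  650 → stock rod 1 (new)  [load 650/675]
  100 → stock rod 2 (new)  [load 100/675]
  500 → stock rod 2  [load 600/675]
  275 → stock rod 3 (new)  [load 275/675]
  175 → stock rod 3  [load 450/675]
  175 → stock rod 3  [load 625/675]
  150 → stock rod 4 (new)  [load 150/675]
  375 → stock rod 4  [load 525/675]
  575 → stock rod 5 (new)  [load 575/675]
5 stock rods opened.

5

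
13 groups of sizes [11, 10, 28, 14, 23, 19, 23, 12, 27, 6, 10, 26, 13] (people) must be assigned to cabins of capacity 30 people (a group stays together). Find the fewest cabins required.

Total = 28 + 27 + 26 + 23 + 23 + 19 + 14 + 13 + 12 + 11 + 10 + 10 + 6 = 222 people.
Lower bound: ⌈222/30⌉ = 8 cabins.
A packing using 9 cabins:
  cabin 1: 28 = 28
  cabin 2: 27 = 27
  cabin 3: 26 = 26
  cabin 4: 23 + 6 = 29
  cabin 5: 23 = 23
  cabin 6: 19 + 11 = 30
  cabin 7: 14 + 13 = 27
  cabin 8: 12 + 10 = 22
  cabin 9: 10 = 10
No arrangement into 8 cabins stays within capacity, so 9 is optimal.

9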